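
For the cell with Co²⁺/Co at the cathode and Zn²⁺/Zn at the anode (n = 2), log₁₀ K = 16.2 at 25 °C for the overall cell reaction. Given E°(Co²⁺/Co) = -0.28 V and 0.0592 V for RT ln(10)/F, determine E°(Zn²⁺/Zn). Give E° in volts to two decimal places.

E°cell = (0.0592/n)·log K = (0.0592/2)(16.2) = +0.480 V.
Since Co²⁺/Co is the cathode and Zn²⁺/Zn the anode, E°cell = E°(Co²⁺/Co) − E°(Zn²⁺/Zn).
So E°(Zn²⁺/Zn) = E°(Co²⁺/Co) − E°cell = (-0.28) − (+0.480) = -0.76 V.

-0.76 V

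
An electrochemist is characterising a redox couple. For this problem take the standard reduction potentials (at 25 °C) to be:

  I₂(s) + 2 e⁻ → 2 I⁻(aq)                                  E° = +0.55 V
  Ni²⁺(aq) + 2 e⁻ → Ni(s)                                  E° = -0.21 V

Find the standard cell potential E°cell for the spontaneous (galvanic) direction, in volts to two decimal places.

+0.76 V

The I₂/I⁻ couple has the higher reduction potential, so it is the cathode; Ni²⁺/Ni is oxidised at the anode.
E°cell = E°(cathode) − E°(anode) = (+0.55) − (-0.21) = +0.76 V.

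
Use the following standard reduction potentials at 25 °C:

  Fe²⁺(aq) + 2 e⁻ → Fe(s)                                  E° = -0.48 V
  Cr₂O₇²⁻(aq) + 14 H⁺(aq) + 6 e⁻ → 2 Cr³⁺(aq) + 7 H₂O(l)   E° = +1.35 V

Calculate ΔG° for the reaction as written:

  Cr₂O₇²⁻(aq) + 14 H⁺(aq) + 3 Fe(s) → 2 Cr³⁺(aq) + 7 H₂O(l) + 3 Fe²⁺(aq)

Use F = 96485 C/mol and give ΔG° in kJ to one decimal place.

As written, Cr₂O₇²⁻/Cr³⁺ is reduced (cathode) and Fe²⁺/Fe is oxidised (anode), so E°cell = (+1.35) − (-0.48) = +1.83 V.
Balancing electrons gives n = 6.
ΔG° = −nFE° = −(6)(96485)(+1.83) = -1,059,405 J = -1059.4 kJ.

-1059.4 kJ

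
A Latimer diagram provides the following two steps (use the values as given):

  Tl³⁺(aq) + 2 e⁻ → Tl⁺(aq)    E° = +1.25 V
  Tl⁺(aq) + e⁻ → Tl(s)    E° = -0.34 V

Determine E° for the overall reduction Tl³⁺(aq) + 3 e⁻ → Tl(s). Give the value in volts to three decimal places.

Since ΔG° = −nFE° is additive over sequential reductions, n₃E°₃ = n₁E°₁ + n₂E°₂.
E°₃ = (2×+1.25 + 1×-0.34) / 3 = (+2.160) / 3 = +0.720 V.

+0.720 V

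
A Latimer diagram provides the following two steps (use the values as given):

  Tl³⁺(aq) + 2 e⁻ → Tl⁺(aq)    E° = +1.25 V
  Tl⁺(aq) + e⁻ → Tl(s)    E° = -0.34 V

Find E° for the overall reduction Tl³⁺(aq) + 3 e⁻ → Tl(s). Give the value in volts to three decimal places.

+0.720 V

Adding the free-energy changes (−nFE°) of the two steps gives −n₃FE°₃ = −n₁FE°₁ − n₂FE°₂.
E°₃ = (2×+1.25 + 1×-0.34) / 3 = (+2.160) / 3 = +0.720 V.
Simply averaging or adding the two E° values would be wrong; the electron-weighted sum is required.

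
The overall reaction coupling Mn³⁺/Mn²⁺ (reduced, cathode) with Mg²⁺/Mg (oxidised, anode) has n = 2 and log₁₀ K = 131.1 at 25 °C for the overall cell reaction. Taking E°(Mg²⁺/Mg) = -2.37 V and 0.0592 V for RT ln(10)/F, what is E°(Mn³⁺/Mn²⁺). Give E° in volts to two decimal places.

E°cell = (0.0592/n)·log K = (0.0592/2)(131.1) = +3.881 V.
Since Mn³⁺/Mn²⁺ is the cathode and Mg²⁺/Mg the anode, E°cell = E°(Mn³⁺/Mn²⁺) − E°(Mg²⁺/Mg).
So E°(Mn³⁺/Mn²⁺) = E°cell + E°(Mg²⁺/Mg) = +3.881 + (-2.37) = +1.51 V.

+1.51 V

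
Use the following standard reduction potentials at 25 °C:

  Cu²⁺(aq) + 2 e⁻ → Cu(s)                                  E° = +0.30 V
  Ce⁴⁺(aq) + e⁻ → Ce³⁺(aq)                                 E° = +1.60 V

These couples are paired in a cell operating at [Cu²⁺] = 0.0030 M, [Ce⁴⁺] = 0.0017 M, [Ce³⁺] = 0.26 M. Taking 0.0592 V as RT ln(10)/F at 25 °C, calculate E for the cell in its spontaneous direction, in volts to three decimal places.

+1.245 V

Ce⁴⁺/Ce³⁺ is the cathode (higher E°), Cu²⁺/Cu the anode: E°cell = +1.60 − (+0.30) = +1.30 V, n = 2.
Overall: 2 Ce⁴⁺(aq) + Cu(s) → 2 Ce³⁺(aq) + Cu²⁺(aq)
Q = [Ce³⁺]^2·[Cu²⁺] / ([Ce⁴⁺]^2); log Q = 1.846.
E = E° − (0.0592/n) log Q = +1.30 − (0.0592/2)(1.846) = +1.245 V.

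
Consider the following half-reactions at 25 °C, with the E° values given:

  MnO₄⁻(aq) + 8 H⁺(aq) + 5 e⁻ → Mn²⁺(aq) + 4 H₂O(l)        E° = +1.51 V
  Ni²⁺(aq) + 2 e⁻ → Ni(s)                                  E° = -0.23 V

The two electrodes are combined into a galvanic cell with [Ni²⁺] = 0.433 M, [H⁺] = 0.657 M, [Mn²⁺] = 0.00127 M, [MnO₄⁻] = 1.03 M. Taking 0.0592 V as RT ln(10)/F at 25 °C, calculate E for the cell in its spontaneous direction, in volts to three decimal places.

MnO₄⁻/Mn²⁺ is the cathode (higher E°), Ni²⁺/Ni the anode: E°cell = +1.51 − (-0.23) = +1.74 V, n = 10.
Overall: 2 MnO₄⁻(aq) + 16 H⁺(aq) + 5 Ni(s) → 2 Mn²⁺(aq) + 8 H₂O(l) + 5 Ni²⁺(aq)
Q = [Mn²⁺]^2·[Ni²⁺]^5 / ([MnO₄⁻]^2·[H⁺]^16); log Q = -4.717.
E = E° − (0.0592/n) log Q = +1.74 − (0.0592/10)(-4.717) = +1.768 V.

+1.768 V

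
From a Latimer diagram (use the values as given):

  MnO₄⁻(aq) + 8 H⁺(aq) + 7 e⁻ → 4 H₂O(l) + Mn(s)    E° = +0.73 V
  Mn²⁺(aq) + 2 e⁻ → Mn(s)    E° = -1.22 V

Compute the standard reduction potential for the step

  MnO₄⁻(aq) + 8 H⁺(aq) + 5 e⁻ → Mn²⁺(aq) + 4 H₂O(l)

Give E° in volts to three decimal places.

+1.510 V

Sequential free energies add, so n₃E°₃ = n₁E°₁ + n₂E°₂.
With n₃ = 7, and the known step contributing 2×(-1.22) V, the unknown satisfies 5·E° = 7×(+0.73) − 2×(-1.22) = +7.550.
E° = +7.550 / 5 = +1.510 V.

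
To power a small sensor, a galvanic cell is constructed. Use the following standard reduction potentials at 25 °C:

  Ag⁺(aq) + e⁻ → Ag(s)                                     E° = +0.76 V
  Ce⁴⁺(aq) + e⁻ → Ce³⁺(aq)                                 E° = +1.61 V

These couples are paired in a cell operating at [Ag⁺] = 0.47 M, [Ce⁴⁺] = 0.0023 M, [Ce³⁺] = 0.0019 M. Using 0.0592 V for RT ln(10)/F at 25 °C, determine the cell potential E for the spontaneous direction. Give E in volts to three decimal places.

+0.874 V

Ce⁴⁺/Ce³⁺ is the cathode (higher E°), Ag⁺/Ag the anode: E°cell = +1.61 − (+0.76) = +0.85 V, n = 1.
Overall: Ce⁴⁺(aq) + Ag(s) → Ce³⁺(aq) + Ag⁺(aq)
Q = [Ce³⁺]·[Ag⁺] / ([Ce⁴⁺]); log Q = -0.411.
E = E° − (0.0592/n) log Q = +0.85 − (0.0592/1)(-0.411) = +0.874 V.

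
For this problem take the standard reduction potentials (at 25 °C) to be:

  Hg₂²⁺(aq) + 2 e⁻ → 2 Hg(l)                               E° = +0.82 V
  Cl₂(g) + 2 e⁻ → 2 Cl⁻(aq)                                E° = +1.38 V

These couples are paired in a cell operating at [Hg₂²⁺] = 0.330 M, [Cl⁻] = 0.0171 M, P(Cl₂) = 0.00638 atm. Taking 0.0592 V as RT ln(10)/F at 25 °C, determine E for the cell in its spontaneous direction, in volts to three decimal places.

Cl₂/Cl⁻ is the cathode (higher E°), Hg₂²⁺/Hg the anode: E°cell = +1.38 − (+0.82) = +0.56 V, n = 2.
Overall: Cl₂(g) + 2 Hg(l) → 2 Cl⁻(aq) + Hg₂²⁺(aq)
Q = [Cl⁻]^2·[Hg₂²⁺] / (P(Cl₂)); log Q = -1.820.
E = E° − (0.0592/n) log Q = +0.56 − (0.0592/2)(-1.820) = +0.614 V.

+0.614 V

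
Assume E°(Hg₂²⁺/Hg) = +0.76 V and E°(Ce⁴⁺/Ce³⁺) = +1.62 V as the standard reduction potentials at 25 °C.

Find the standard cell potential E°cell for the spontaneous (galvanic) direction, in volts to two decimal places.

The Ce⁴⁺/Ce³⁺ couple has the higher reduction potential, so it is the cathode; Hg₂²⁺/Hg is oxidised at the anode.
E°cell = E°(cathode) − E°(anode) = (+1.62) − (+0.76) = +0.86 V.
Since E°cell > 0, the reaction is spontaneous under standard conditions.

+0.86 V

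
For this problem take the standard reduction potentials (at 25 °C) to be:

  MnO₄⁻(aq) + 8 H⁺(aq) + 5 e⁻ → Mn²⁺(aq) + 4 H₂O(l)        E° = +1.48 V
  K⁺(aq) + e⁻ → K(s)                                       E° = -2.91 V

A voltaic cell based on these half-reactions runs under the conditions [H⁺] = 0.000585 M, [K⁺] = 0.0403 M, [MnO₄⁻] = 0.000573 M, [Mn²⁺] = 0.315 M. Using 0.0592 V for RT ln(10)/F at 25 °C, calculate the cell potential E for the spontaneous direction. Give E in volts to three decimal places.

+4.134 V

MnO₄⁻/Mn²⁺ is the cathode (higher E°), K⁺/K the anode: E°cell = +1.48 − (-2.91) = +4.39 V, n = 5.
Overall: MnO₄⁻(aq) + 8 H⁺(aq) + 5 K(s) → Mn²⁺(aq) + 4 H₂O(l) + 5 K⁺(aq)
Q = [Mn²⁺]·[K⁺]^5 / ([MnO₄⁻]·[H⁺]^8); log Q = 21.629.
E = E° − (0.0592/n) log Q = +4.39 − (0.0592/5)(21.629) = +4.134 V.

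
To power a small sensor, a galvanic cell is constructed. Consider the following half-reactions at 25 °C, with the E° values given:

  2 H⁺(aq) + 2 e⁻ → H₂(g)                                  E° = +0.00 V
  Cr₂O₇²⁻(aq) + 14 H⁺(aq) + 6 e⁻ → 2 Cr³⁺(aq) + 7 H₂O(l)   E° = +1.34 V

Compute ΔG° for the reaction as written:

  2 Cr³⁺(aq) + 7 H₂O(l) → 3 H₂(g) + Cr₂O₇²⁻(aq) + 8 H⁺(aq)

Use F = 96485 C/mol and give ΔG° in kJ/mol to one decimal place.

As written, H⁺/H₂ is reduced (cathode) and Cr₂O₇²⁻/Cr³⁺ is oxidised (anode), so E°cell = (+0.00) − (+1.34) = -1.34 V.
Balancing electrons gives n = 6.
ΔG° = −nFE° = −(6)(96485)(-1.34) = 775,739 J = +775.7 kJ/mol.

+775.7 kJ/mol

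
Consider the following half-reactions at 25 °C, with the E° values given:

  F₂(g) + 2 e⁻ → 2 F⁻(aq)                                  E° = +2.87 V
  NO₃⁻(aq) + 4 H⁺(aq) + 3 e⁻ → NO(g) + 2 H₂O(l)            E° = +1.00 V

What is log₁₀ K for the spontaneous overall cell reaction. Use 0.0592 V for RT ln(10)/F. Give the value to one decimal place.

189.5

Cathode: F₂/F⁻; anode: NO₃⁻/NO. E°cell = +1.87 V, n = 6.
log K = nE°cell / 0.0592 = (6)(+1.87) / 0.0592 = 189.5.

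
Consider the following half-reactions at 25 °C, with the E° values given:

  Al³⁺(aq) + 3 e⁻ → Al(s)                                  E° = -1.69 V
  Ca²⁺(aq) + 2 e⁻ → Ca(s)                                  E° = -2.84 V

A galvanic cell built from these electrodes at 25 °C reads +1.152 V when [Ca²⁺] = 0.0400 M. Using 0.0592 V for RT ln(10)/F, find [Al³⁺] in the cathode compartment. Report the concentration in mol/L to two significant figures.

Al³⁺/Al is the cathode, Ca²⁺/Ca the anode: E°cell = +1.15 V, n = 6.
Overall reaction: 2 Al³⁺(aq) + 3 Ca(s) → 2 Al(s) + 3 Ca²⁺(aq); Q = [Ca²⁺]^3/[Al³⁺]^2.
From E = E° − (0.0592/n) log Q: log Q = (E° − E)·n/0.0592 = (+1.15 − (+1.152))·6/0.0592 = -0.2027.
So 2·log[Al³⁺] = 3·log(0.04) − log Q = -4.1938 − (-0.2027) = -3.9911; log[Al³⁺] = -3.9911 / 2 = -1.9955; [Al³⁺] = 10^(-1.9955) ≈ 0.010 M.

0.010 M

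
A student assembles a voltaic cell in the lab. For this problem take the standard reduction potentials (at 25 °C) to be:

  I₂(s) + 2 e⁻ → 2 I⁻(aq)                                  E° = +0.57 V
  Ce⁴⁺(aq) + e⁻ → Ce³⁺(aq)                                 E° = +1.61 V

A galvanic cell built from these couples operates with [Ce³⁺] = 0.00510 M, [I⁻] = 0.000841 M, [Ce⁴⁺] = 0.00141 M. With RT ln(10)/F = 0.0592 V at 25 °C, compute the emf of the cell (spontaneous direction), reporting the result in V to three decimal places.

Ce⁴⁺/Ce³⁺ is the cathode (higher E°), I₂/I⁻ the anode: E°cell = +1.61 − (+0.57) = +1.04 V, n = 2.
Overall: 2 Ce⁴⁺(aq) + 2 I⁻(aq) → 2 Ce³⁺(aq) + I₂(s)
Q = [Ce³⁺]^2 / ([Ce⁴⁺]^2·[I⁻]^2); log Q = 7.267.
E = E° − (0.0592/n) log Q = +1.04 − (0.0592/2)(7.267) = +0.825 V.

+0.825 V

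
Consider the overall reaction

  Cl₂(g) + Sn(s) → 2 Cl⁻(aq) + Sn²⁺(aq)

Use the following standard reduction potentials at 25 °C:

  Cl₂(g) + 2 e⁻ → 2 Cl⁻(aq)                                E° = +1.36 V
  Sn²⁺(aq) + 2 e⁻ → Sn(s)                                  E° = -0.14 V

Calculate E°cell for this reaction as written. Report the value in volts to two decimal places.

The Cl₂/Cl⁻ couple has the higher reduction potential, so it is the cathode; Sn²⁺/Sn is oxidised at the anode.
E°cell = E°(cathode) − E°(anode) = (+1.36) − (-0.14) = +1.50 V.

+1.50 V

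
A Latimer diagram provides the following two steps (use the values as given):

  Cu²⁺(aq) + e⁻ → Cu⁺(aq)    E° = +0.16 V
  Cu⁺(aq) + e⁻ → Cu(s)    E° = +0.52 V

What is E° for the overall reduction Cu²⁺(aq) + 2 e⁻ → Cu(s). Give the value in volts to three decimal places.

Since ΔG° = −nFE° is additive over sequential reductions, n₃E°₃ = n₁E°₁ + n₂E°₂.
E°₃ = (1×+0.16 + 1×+0.52) / 2 = (+0.680) / 2 = +0.340 V.

+0.340 V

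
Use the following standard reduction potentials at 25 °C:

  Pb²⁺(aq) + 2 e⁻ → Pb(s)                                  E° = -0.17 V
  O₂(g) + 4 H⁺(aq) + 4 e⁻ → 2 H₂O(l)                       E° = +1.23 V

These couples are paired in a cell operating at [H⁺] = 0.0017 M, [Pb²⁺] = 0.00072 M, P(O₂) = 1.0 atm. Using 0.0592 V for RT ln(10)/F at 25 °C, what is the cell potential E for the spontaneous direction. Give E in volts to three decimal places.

O₂/H₂O is the cathode (higher E°), Pb²⁺/Pb the anode: E°cell = +1.23 − (-0.17) = +1.40 V, n = 4.
Overall: O₂(g) + 4 H⁺(aq) + 2 Pb(s) → 2 H₂O(l) + 2 Pb²⁺(aq)
Q = [Pb²⁺]^2 / (P(O₂)·[H⁺]^4); log Q = 4.793.
E = E° − (0.0592/n) log Q = +1.40 − (0.0592/4)(4.793) = +1.329 V.

+1.329 V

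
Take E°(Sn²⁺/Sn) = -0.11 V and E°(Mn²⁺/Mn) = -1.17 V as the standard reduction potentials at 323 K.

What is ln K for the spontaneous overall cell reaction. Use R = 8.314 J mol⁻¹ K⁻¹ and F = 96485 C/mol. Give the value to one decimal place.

Cathode: Sn²⁺/Sn; anode: Mn²⁺/Mn. E°cell = (-0.11) − (-1.17) = +1.06 V, with n = 2.
ΔG° = −nFE° = −RT ln K, so ln K = nFE°/(RT) = (2)(96485)(+1.06) / ((8.314)(323)) = 76.170.

76.2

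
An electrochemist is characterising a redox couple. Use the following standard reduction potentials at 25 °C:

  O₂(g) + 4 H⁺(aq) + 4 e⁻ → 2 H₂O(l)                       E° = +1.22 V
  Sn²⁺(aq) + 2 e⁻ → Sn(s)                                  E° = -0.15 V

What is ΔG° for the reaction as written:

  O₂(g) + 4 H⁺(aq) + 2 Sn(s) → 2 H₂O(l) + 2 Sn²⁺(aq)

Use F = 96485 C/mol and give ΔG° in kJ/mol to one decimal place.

As written, O₂/H₂O is reduced (cathode) and Sn²⁺/Sn is oxidised (anode), so E°cell = (+1.22) − (-0.15) = +1.37 V.
Balancing electrons gives n = 4.
ΔG° = −nFE° = −(4)(96485)(+1.37) = -528,738 J = -528.7 kJ/mol.

-528.7 kJ/mol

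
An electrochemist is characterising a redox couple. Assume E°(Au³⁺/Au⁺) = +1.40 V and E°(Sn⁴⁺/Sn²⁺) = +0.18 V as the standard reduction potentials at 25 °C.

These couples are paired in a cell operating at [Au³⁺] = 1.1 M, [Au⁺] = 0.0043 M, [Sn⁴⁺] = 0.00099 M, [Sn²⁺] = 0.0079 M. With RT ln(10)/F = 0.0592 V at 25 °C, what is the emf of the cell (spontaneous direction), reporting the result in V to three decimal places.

+1.318 V

Au³⁺/Au⁺ is the cathode (higher E°), Sn⁴⁺/Sn²⁺ the anode: E°cell = +1.40 − (+0.18) = +1.22 V, n = 2.
Overall: Au³⁺(aq) + Sn²⁺(aq) → Au⁺(aq) + Sn⁴⁺(aq)
Q = [Au⁺]·[Sn⁴⁺] / ([Au³⁺]·[Sn²⁺]); log Q = -3.310.
E = E° − (0.0592/n) log Q = +1.22 − (0.0592/2)(-3.310) = +1.318 V.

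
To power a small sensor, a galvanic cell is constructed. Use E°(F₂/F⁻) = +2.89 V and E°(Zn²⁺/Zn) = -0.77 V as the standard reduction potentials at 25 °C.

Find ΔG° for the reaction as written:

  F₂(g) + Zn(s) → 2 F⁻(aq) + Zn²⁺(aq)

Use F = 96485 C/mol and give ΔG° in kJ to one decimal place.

As written, F₂/F⁻ is reduced (cathode) and Zn²⁺/Zn is oxidised (anode), so E°cell = (+2.89) − (-0.77) = +3.66 V.
Balancing electrons gives n = 2.
ΔG° = −nFE° = −(2)(96485)(+3.66) = -706,270 J = -706.3 kJ.

-706.3 kJ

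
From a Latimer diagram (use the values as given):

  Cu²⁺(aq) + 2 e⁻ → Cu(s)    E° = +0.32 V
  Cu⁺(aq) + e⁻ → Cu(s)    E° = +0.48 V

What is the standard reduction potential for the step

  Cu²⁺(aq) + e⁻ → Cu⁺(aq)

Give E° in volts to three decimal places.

+0.160 V

Sequential free energies add, so n₃E°₃ = n₁E°₁ + n₂E°₂.
With n₃ = 2, and the known step contributing 1×(+0.48) V, the unknown satisfies 1·E° = 2×(+0.32) − 1×(+0.48) = +0.160.
E° = +0.160 / 1 = +0.160 V.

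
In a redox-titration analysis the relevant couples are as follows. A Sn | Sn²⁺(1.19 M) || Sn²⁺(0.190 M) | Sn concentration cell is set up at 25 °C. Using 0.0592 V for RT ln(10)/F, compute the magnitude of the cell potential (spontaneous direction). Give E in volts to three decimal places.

+0.024 V

For a concentration cell E°cell = 0. The 1.19 M side is the cathode (reduction is favoured where [Sn²⁺] is higher).
With n = 2, E = −(0.0592/2) log([Sn²⁺]ₐₙ/[Sn²⁺]꜀ₐₜ) = −(0.0592/2) log(0.19/1.19) = −(0.0592/2)(-0.797) = +0.024 V.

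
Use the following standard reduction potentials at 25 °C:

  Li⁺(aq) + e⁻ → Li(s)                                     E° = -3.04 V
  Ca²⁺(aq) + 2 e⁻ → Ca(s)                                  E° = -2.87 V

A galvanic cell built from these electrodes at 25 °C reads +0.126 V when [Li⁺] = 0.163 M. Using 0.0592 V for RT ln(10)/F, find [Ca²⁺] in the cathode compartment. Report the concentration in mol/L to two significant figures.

0.00087 M

Ca²⁺/Ca is the cathode, Li⁺/Li the anode: E°cell = +0.17 V, n = 2.
Overall reaction: Ca²⁺(aq) + 2 Li(s) → Ca(s) + 2 Li⁺(aq); Q = [Li⁺]^2/[Ca²⁺]^1.
From E = E° − (0.0592/n) log Q: log Q = (E° − E)·n/0.0592 = (+0.17 − (+0.126))·2/0.0592 = 1.4865.
So 1·log[Ca²⁺] = 2·log(0.163) − log Q = -1.5756 − (1.4865) = -3.0621; [Ca²⁺] = 10^(-3.0621) ≈ 0.00087 M.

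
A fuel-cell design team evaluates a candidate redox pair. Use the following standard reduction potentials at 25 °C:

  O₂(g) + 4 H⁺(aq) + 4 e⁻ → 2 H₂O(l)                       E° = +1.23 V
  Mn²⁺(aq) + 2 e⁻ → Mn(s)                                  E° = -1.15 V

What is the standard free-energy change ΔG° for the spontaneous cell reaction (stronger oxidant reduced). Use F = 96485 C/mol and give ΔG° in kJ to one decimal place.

-918.5 kJ

O₂/H₂O (E° = +1.23 V) is the cathode; Mn²⁺/Mn (E° = -1.15 V) is the anode, so E°cell = +2.38 V.
Balancing electrons gives n = 4 (lcm of 4 and 2).
ΔG° = −nFE° = −(4)(96485)(+2.38) = -918,537 J = -918.5 kJ.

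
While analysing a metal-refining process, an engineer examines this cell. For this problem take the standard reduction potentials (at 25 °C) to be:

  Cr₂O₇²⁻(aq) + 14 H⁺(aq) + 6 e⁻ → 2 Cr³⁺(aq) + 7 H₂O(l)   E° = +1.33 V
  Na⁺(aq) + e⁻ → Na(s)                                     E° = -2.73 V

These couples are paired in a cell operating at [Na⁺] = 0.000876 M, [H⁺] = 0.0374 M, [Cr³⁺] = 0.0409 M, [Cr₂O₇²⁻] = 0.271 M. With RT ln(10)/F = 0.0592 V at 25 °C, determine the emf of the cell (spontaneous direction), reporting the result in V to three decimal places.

+4.066 V

Cr₂O₇²⁻/Cr³⁺ is the cathode (higher E°), Na⁺/Na the anode: E°cell = +1.33 − (-2.73) = +4.06 V, n = 6.
Overall: Cr₂O₇²⁻(aq) + 14 H⁺(aq) + 6 Na(s) → 2 Cr³⁺(aq) + 7 H₂O(l) + 6 Na⁺(aq)
Q = [Cr³⁺]^2·[Na⁺]^6 / ([Cr₂O₇²⁻]·[H⁺]^14); log Q = -0.575.
E = E° − (0.0592/n) log Q = +4.06 − (0.0592/6)(-0.575) = +4.066 V.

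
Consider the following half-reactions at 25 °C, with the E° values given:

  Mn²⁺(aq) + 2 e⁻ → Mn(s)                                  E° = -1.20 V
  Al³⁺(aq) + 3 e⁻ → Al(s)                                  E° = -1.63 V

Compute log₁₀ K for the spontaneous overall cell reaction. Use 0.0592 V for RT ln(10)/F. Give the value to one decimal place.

43.6

Cathode: Mn²⁺/Mn; anode: Al³⁺/Al. E°cell = +0.43 V, n = 6.
log K = nE°cell / 0.0592 = (6)(+0.43) / 0.0592 = 43.6.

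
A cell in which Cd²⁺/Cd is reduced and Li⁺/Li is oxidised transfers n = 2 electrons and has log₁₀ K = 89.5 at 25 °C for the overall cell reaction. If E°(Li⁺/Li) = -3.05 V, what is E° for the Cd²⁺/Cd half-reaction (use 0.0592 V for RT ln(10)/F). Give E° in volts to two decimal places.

-0.40 V

E°cell = (0.0592/n)·log K = (0.0592/2)(89.5) = +2.649 V.
Since Cd²⁺/Cd is the cathode and Li⁺/Li the anode, E°cell = E°(Cd²⁺/Cd) − E°(Li⁺/Li).
So E°(Cd²⁺/Cd) = E°cell + E°(Li⁺/Li) = +2.649 + (-3.05) = -0.40 V.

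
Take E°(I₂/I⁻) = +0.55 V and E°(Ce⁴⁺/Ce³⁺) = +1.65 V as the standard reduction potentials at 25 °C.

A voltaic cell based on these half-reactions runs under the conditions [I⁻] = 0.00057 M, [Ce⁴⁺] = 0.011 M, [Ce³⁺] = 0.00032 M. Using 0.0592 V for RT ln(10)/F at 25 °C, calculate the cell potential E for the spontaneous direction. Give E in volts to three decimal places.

Ce⁴⁺/Ce³⁺ is the cathode (higher E°), I₂/I⁻ the anode: E°cell = +1.65 − (+0.55) = +1.10 V, n = 2.
Overall: 2 Ce⁴⁺(aq) + 2 I⁻(aq) → 2 Ce³⁺(aq) + I₂(s)
Q = [Ce³⁺]^2 / ([Ce⁴⁺]^2·[I⁻]^2); log Q = 3.416.
E = E° − (0.0592/n) log Q = +1.10 − (0.0592/2)(3.416) = +0.999 V.

+0.999 V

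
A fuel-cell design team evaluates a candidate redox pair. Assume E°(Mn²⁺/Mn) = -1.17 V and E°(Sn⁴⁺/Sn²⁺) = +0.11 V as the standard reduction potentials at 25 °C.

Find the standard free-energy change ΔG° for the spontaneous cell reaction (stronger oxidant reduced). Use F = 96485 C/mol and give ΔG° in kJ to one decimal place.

-247.0 kJ

Sn⁴⁺/Sn²⁺ (E° = +0.11 V) is the cathode; Mn²⁺/Mn (E° = -1.17 V) is the anode, so E°cell = +1.28 V.
Balancing electrons gives n = 2 (lcm of 2 and 2).
ΔG° = −nFE° = −(2)(96485)(+1.28) = -247,002 J = -247.0 kJ.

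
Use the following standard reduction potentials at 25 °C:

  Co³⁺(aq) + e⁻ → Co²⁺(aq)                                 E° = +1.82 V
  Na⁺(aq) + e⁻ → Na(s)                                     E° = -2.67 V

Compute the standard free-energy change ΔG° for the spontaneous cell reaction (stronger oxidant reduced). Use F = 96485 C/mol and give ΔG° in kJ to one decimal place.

Co³⁺/Co²⁺ (E° = +1.82 V) is the cathode; Na⁺/Na (E° = -2.67 V) is the anode, so E°cell = +4.49 V.
Balancing electrons gives n = 1 (lcm of 1 and 1).
ΔG° = −nFE° = −(1)(96485)(+4.49) = -433,218 J = -433.2 kJ.

-433.2 kJ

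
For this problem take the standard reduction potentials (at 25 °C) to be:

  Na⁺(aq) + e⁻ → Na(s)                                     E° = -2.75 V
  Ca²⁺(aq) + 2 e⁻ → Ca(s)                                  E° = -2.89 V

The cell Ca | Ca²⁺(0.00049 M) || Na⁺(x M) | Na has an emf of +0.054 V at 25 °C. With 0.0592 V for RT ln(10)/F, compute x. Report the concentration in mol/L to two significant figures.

0.00078 M

Na⁺/Na is the cathode, Ca²⁺/Ca the anode: E°cell = +0.14 V, n = 2.
Overall reaction: 2 Na⁺(aq) + Ca(s) → 2 Na(s) + Ca²⁺(aq); Q = [Ca²⁺]^1/[Na⁺]^2.
From E = E° − (0.0592/n) log Q: log Q = (E° − E)·n/0.0592 = (+0.14 − (+0.054))·2/0.0592 = 2.9054.
So 2·log[Na⁺] = 1·log(0.00049) − log Q = -3.3098 − (2.9054) = -6.2152; log[Na⁺] = -6.2152 / 2 = -3.1076; [Na⁺] = 10^(-3.1076) ≈ 0.00078 M.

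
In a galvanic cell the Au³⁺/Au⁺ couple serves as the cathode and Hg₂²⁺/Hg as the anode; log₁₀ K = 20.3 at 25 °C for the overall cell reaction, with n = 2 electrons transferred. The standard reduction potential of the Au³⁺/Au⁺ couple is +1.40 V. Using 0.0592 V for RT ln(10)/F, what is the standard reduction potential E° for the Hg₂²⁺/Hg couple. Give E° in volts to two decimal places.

E°cell = (0.0592/n)·log K = (0.0592/2)(20.3) = +0.601 V.
Since Au³⁺/Au⁺ is the cathode and Hg₂²⁺/Hg the anode, E°cell = E°(Au³⁺/Au⁺) − E°(Hg₂²⁺/Hg).
So E°(Hg₂²⁺/Hg) = E°(Au³⁺/Au⁺) − E°cell = (+1.40) − (+0.601) = +0.80 V.

+0.80 V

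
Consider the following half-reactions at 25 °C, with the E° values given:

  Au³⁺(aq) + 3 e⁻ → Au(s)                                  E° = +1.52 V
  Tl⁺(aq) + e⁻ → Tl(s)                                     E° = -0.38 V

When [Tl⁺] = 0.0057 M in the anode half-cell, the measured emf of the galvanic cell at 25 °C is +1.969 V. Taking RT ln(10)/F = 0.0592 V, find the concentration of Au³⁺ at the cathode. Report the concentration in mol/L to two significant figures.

0.00058 M

Au³⁺/Au is the cathode, Tl⁺/Tl the anode: E°cell = +1.90 V, n = 3.
Overall reaction: Au³⁺(aq) + 3 Tl(s) → Au(s) + 3 Tl⁺(aq); Q = [Tl⁺]^3/[Au³⁺]^1.
From E = E° − (0.0592/n) log Q: log Q = (E° − E)·n/0.0592 = (+1.90 − (+1.969))·3/0.0592 = -3.4966.
So 1·log[Au³⁺] = 3·log(0.0057) − log Q = -6.7324 − (-3.4966) = -3.2358; [Au³⁺] = 10^(-3.2358) ≈ 0.00058 M.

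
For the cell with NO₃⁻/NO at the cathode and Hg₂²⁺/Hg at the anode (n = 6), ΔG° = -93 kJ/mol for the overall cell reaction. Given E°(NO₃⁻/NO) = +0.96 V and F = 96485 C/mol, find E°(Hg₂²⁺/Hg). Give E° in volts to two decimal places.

+0.80 V

E°cell = −ΔG°/(nF) = −(-93×10³)/((6)(96485)) = +0.161 V.
Since NO₃⁻/NO is the cathode and Hg₂²⁺/Hg the anode, E°cell = E°(NO₃⁻/NO) − E°(Hg₂²⁺/Hg).
So E°(Hg₂²⁺/Hg) = E°(NO₃⁻/NO) − E°cell = (+0.96) − (+0.161) = +0.80 V.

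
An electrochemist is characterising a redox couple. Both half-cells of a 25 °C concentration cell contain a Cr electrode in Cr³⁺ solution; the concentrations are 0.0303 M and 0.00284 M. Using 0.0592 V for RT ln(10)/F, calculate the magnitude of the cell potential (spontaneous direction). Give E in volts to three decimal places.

For a concentration cell E°cell = 0. The 0.0303 M side is the cathode (reduction is favoured where [Cr³⁺] is higher).
With n = 3, E = −(0.0592/3) log([Cr³⁺]ₐₙ/[Cr³⁺]꜀ₐₜ) = −(0.0592/3) log(0.00284/0.0303) = −(0.0592/3)(-1.028) = +0.020 V.

+0.020 V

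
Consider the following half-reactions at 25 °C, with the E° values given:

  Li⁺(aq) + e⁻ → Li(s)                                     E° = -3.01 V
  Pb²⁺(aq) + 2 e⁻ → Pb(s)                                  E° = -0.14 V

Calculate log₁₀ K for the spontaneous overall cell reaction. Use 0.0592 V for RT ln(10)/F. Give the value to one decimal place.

Cathode: Pb²⁺/Pb; anode: Li⁺/Li. E°cell = +2.87 V, n = 2.
log K = nE°cell / 0.0592 = (2)(+2.87) / 0.0592 = 97.0.

97.0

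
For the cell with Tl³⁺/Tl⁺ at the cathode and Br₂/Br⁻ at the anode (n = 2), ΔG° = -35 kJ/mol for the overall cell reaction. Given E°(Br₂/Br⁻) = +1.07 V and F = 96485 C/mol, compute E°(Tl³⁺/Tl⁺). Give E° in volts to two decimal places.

E°cell = −ΔG°/(nF) = −(-35×10³)/((2)(96485)) = +0.181 V.
Since Tl³⁺/Tl⁺ is the cathode and Br₂/Br⁻ the anode, E°cell = E°(Tl³⁺/Tl⁺) − E°(Br₂/Br⁻).
So E°(Tl³⁺/Tl⁺) = E°cell + E°(Br₂/Br⁻) = +0.181 + (+1.07) = +1.25 V.

+1.25 V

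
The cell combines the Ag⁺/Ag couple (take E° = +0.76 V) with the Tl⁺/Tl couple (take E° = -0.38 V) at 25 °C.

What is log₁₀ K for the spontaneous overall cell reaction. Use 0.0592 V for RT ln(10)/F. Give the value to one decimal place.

Cathode: Ag⁺/Ag; anode: Tl⁺/Tl. E°cell = +1.14 V, n = 1.
log K = nE°cell / 0.0592 = (1)(+1.14) / 0.0592 = 19.3.

19.3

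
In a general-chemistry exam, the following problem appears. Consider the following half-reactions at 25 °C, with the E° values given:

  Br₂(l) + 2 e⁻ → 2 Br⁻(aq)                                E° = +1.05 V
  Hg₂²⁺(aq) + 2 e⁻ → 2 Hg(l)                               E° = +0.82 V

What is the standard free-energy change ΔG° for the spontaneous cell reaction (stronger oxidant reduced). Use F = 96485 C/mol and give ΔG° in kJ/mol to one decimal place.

Br₂/Br⁻ (E° = +1.05 V) is the cathode; Hg₂²⁺/Hg (E° = +0.82 V) is the anode, so E°cell = +0.23 V.
Balancing electrons gives n = 2 (lcm of 2 and 2).
ΔG° = −nFE° = −(2)(96485)(+0.23) = -44,383 J = -44.4 kJ/mol.

-44.4 kJ/mol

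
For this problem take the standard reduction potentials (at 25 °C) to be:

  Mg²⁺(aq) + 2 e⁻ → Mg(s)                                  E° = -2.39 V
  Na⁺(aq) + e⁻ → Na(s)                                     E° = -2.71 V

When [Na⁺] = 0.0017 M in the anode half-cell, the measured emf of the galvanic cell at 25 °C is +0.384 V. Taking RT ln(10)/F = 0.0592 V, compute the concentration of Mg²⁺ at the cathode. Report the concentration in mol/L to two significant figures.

0.00042 M

Mg²⁺/Mg is the cathode, Na⁺/Na the anode: E°cell = +0.32 V, n = 2.
Overall reaction: Mg²⁺(aq) + 2 Na(s) → Mg(s) + 2 Na⁺(aq); Q = [Na⁺]^2/[Mg²⁺]^1.
From E = E° − (0.0592/n) log Q: log Q = (E° − E)·n/0.0592 = (+0.32 − (+0.384))·2/0.0592 = -2.1622.
So 1·log[Mg²⁺] = 2·log(0.0017) − log Q = -5.5391 − (-2.1622) = -3.3769; [Mg²⁺] = 10^(-3.3769) ≈ 0.00042 M.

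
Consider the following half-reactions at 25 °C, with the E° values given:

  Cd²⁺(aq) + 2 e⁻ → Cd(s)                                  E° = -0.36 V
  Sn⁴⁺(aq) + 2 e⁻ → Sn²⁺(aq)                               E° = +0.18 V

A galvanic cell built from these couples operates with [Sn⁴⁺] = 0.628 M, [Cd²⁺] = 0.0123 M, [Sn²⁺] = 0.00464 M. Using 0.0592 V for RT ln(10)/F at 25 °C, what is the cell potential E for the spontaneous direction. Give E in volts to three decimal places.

+0.660 V

Sn⁴⁺/Sn²⁺ is the cathode (higher E°), Cd²⁺/Cd the anode: E°cell = +0.18 − (-0.36) = +0.54 V, n = 2.
Overall: Sn⁴⁺(aq) + Cd(s) → Sn²⁺(aq) + Cd²⁺(aq)
Q = [Sn²⁺]·[Cd²⁺] / ([Sn⁴⁺]); log Q = -4.042.
E = E° − (0.0592/n) log Q = +0.54 − (0.0592/2)(-4.042) = +0.660 V.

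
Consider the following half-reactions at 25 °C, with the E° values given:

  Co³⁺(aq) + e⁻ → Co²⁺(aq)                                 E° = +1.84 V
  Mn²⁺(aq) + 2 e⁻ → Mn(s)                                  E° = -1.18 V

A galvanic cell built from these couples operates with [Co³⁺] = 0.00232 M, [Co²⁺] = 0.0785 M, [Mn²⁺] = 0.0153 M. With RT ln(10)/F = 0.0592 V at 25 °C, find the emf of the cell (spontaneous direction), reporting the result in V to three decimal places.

Co³⁺/Co²⁺ is the cathode (higher E°), Mn²⁺/Mn the anode: E°cell = +1.84 − (-1.18) = +3.02 V, n = 2.
Overall: 2 Co³⁺(aq) + Mn(s) → 2 Co²⁺(aq) + Mn²⁺(aq)
Q = [Co²⁺]^2·[Mn²⁺] / ([Co³⁺]^2); log Q = 1.243.
E = E° − (0.0592/n) log Q = +3.02 − (0.0592/2)(1.243) = +2.983 V.

+2.983 V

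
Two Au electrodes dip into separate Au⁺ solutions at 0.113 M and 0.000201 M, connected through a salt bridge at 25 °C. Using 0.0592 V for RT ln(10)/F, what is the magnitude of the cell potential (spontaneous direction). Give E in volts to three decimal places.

+0.163 V

For a concentration cell E°cell = 0. The 0.113 M side is the cathode (reduction is favoured where [Au⁺] is higher).
With n = 1, E = −(0.0592/1) log([Au⁺]ₐₙ/[Au⁺]꜀ₐₜ) = −(0.0592/1) log(0.000201/0.113) = −(0.0592/1)(-2.750) = +0.163 V.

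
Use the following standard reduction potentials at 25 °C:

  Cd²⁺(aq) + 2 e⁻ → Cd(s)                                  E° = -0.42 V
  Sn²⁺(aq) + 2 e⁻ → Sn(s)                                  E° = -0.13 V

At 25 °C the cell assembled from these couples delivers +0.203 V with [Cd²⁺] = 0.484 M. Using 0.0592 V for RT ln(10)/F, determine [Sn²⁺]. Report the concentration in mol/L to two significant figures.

Sn²⁺/Sn is the cathode, Cd²⁺/Cd the anode: E°cell = +0.29 V, n = 2.
Overall reaction: Sn²⁺(aq) + Cd(s) → Sn(s) + Cd²⁺(aq); Q = [Cd²⁺]^1/[Sn²⁺]^1.
From E = E° − (0.0592/n) log Q: log Q = (E° − E)·n/0.0592 = (+0.29 − (+0.203))·2/0.0592 = 2.9392.
So 1·log[Sn²⁺] = 1·log(0.484) − log Q = -0.3152 − (2.9392) = -3.2544; [Sn²⁺] = 10^(-3.2544) ≈ 0.00056 M.

0.00056 M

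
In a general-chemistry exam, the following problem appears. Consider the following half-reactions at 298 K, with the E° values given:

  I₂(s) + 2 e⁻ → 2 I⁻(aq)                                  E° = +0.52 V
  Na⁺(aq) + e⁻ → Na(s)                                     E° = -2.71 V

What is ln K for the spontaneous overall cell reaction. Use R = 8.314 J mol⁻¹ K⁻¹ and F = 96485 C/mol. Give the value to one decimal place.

Cathode: I₂/I⁻; anode: Na⁺/Na. E°cell = (+0.52) − (-2.71) = +3.23 V, with n = 2.
ΔG° = −nFE° = −RT ln K, so ln K = nFE°/(RT) = (2)(96485)(+3.23) / ((8.314)(298)) = 251.574.

251.6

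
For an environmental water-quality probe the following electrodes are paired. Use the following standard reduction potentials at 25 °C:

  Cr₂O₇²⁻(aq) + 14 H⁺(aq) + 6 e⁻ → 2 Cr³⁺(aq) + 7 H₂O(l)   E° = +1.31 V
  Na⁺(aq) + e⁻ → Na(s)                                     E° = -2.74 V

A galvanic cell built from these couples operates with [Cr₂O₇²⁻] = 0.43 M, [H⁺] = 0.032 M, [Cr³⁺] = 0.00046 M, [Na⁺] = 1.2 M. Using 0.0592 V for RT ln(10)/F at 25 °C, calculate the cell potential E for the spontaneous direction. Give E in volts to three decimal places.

Cr₂O₇²⁻/Cr³⁺ is the cathode (higher E°), Na⁺/Na the anode: E°cell = +1.31 − (-2.74) = +4.05 V, n = 6.
Overall: Cr₂O₇²⁻(aq) + 14 H⁺(aq) + 6 Na(s) → 2 Cr³⁺(aq) + 7 H₂O(l) + 6 Na⁺(aq)
Q = [Cr³⁺]^2·[Na⁺]^6 / ([Cr₂O₇²⁻]·[H⁺]^14); log Q = 15.095.
E = E° − (0.0592/n) log Q = +4.05 − (0.0592/6)(15.095) = +3.901 V.

+3.901 V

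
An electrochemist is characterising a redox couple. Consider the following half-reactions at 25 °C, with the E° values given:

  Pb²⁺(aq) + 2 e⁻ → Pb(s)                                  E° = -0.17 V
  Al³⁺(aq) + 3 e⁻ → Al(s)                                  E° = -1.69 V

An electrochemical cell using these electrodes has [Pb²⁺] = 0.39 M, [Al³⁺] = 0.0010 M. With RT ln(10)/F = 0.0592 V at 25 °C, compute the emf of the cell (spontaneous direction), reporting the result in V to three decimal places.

Pb²⁺/Pb is the cathode (higher E°), Al³⁺/Al the anode: E°cell = -0.17 − (-1.69) = +1.52 V, n = 6.
Overall: 3 Pb²⁺(aq) + 2 Al(s) → 3 Pb(s) + 2 Al³⁺(aq)
Q = [Al³⁺]^2 / ([Pb²⁺]^3); log Q = -4.773.
E = E° − (0.0592/n) log Q = +1.52 − (0.0592/6)(-4.773) = +1.567 V.

+1.567 V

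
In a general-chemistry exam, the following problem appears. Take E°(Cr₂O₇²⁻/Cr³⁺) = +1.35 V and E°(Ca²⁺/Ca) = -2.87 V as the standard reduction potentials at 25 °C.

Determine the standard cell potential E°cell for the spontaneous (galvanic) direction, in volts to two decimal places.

The Cr₂O₇²⁻/Cr³⁺ couple has the higher reduction potential, so it is the cathode; Ca²⁺/Ca is oxidised at the anode.
E°cell = E°(cathode) − E°(anode) = (+1.35) − (-2.87) = +4.22 V.
Since E°cell > 0, the reaction is spontaneous under standard conditions.

+4.22 V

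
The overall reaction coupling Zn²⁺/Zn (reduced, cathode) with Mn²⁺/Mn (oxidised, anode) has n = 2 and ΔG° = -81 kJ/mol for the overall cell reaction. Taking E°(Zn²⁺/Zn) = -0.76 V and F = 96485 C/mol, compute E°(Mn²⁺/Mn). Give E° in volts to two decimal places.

E°cell = −ΔG°/(nF) = −(-81×10³)/((2)(96485)) = +0.420 V.
Since Zn²⁺/Zn is the cathode and Mn²⁺/Mn the anode, E°cell = E°(Zn²⁺/Zn) − E°(Mn²⁺/Mn).
So E°(Mn²⁺/Mn) = E°(Zn²⁺/Zn) − E°cell = (-0.76) − (+0.420) = -1.18 V.

-1.18 V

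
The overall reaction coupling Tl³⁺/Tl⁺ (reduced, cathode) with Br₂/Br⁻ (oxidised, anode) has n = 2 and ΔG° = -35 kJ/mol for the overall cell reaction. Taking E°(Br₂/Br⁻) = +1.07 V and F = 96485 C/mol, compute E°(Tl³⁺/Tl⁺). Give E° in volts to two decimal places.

+1.25 V

E°cell = −ΔG°/(nF) = −(-35×10³)/((2)(96485)) = +0.181 V.
Since Tl³⁺/Tl⁺ is the cathode and Br₂/Br⁻ the anode, E°cell = E°(Tl³⁺/Tl⁺) − E°(Br₂/Br⁻).
So E°(Tl³⁺/Tl⁺) = E°cell + E°(Br₂/Br⁻) = +0.181 + (+1.07) = +1.25 V.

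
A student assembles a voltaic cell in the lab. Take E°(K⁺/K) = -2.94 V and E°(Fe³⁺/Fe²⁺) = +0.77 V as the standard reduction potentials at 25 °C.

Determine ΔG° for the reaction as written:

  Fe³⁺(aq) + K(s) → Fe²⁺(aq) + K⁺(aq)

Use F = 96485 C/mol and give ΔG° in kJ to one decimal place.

-358.0 kJ

As written, Fe³⁺/Fe²⁺ is reduced (cathode) and K⁺/K is oxidised (anode), so E°cell = (+0.77) − (-2.94) = +3.71 V.
Balancing electrons gives n = 1.
ΔG° = −nFE° = −(1)(96485)(+3.71) = -357,959 J = -358.0 kJ.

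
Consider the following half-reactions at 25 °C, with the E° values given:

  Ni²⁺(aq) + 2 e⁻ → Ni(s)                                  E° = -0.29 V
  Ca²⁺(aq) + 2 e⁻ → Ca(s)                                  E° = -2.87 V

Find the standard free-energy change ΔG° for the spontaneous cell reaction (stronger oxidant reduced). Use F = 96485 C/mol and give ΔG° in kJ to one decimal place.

Ni²⁺/Ni (E° = -0.29 V) is the cathode; Ca²⁺/Ca (E° = -2.87 V) is the anode, so E°cell = +2.58 V.
Balancing electrons gives n = 2 (lcm of 2 and 2).
ΔG° = −nFE° = −(2)(96485)(+2.58) = -497,863 J = -497.9 kJ.

-497.9 kJ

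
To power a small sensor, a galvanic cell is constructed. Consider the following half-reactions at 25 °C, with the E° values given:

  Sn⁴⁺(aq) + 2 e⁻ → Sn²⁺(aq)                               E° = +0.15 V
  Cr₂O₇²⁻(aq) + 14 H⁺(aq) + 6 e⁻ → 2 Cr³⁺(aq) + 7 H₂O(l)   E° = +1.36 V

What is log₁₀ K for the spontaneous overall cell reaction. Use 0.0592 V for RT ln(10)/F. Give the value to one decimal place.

Cathode: Cr₂O₇²⁻/Cr³⁺; anode: Sn⁴⁺/Sn²⁺. E°cell = +1.21 V, n = 6.
log K = nE°cell / 0.0592 = (6)(+1.21) / 0.0592 = 122.6.

122.6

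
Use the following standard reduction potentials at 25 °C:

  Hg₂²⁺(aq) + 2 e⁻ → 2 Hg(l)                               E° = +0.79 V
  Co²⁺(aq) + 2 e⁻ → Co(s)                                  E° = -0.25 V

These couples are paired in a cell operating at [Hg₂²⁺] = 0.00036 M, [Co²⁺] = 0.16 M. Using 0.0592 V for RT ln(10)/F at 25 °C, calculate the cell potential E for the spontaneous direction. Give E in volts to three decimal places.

+0.962 V

Hg₂²⁺/Hg is the cathode (higher E°), Co²⁺/Co the anode: E°cell = +0.79 − (-0.25) = +1.04 V, n = 2.
Overall: Hg₂²⁺(aq) + Co(s) → 2 Hg(l) + Co²⁺(aq)
Q = [Co²⁺] / ([Hg₂²⁺]); log Q = 2.648.
E = E° − (0.0592/n) log Q = +1.04 − (0.0592/2)(2.648) = +0.962 V.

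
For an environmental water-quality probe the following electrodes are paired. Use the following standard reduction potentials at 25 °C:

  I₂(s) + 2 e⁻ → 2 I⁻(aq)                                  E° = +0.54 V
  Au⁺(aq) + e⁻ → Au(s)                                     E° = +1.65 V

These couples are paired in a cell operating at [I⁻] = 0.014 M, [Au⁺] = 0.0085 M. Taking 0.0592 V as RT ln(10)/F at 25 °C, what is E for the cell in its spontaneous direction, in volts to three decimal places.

+0.878 V

Au⁺/Au is the cathode (higher E°), I₂/I⁻ the anode: E°cell = +1.65 − (+0.54) = +1.11 V, n = 2.
Overall: 2 Au⁺(aq) + 2 I⁻(aq) → 2 Au(s) + I₂(s)
Q = 1 / ([Au⁺]^2·[I⁻]^2); log Q = 7.849.
E = E° − (0.0592/n) log Q = +1.11 − (0.0592/2)(7.849) = +0.878 V.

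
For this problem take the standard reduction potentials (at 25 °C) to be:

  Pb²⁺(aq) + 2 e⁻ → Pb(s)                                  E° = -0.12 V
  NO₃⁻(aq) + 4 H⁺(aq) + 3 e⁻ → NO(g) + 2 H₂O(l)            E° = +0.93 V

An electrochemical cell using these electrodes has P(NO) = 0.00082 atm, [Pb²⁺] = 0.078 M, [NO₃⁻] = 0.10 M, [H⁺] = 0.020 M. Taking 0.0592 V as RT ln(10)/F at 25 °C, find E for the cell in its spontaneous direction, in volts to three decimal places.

+0.990 V

NO₃⁻/NO is the cathode (higher E°), Pb²⁺/Pb the anode: E°cell = +0.93 − (-0.12) = +1.05 V, n = 6.
Overall: 2 NO₃⁻(aq) + 8 H⁺(aq) + 3 Pb(s) → 2 NO(g) + 4 H₂O(l) + 3 Pb²⁺(aq)
Q = P(NO)^2·[Pb²⁺]^3 / ([NO₃⁻]^2·[H⁺]^8); log Q = 6.096.
E = E° − (0.0592/n) log Q = +1.05 − (0.0592/6)(6.096) = +0.990 V.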